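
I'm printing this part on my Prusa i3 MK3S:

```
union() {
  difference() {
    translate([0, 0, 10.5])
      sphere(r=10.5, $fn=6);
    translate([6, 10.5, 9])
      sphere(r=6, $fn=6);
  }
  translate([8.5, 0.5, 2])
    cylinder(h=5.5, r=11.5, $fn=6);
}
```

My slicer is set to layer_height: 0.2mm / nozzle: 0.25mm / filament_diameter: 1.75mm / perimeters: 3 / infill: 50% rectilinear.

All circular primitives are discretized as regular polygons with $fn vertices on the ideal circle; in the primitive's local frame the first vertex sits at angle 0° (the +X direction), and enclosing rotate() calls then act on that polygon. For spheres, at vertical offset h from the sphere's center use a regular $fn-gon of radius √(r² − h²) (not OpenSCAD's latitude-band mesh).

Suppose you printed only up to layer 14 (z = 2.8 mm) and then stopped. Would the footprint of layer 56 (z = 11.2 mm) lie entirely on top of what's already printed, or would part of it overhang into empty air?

part overhangs

Compare the two slices. At z = 2.8: the r=10.5 sphere slices to a regular 6-gon of circumradius 7.139 (√(r²−h²) with h=7.7 from center) (area = (6/2)·7.139²·sin(360°/6) = 132.40 mm²); the sphere at (6, 10.5) is not intersected at this z (|z−center|=6.200 > r=6); Taking the first minus the rest: none of the subtracted shapes is present at this height, so the r=10.5 sphere is unchanged — area = 132.40 mm²; the cylinder at (8.5, 0.5): section is a regular 6-gon, circumradius r=11.5 (area = (6/2)·11.500²·sin(360°/6) = 343.60 mm²); Merging all regions: the regions partially overlap — summed areas 475.99 mm² minus the doubly-counted overlap 81.08 mm² gives 394.91 mm² — area = 394.91 mm². At z = 11.2: the sphere: section is a regular 6-gon, circumradius = √(r²−h²) = √(10.5²−0.7²) = 10.477 (area = (6/2)·10.477²·sin(360°/6) = 285.16 mm²); the r=6 sphere at (6, 10.5) slices to a regular 6-gon of circumradius 5.582 (√(r²−h²) with h=2.2 from center) (area = (6/2)·5.582²·sin(360°/6) = 80.96 mm²); Taking the first minus the rest: starting from the r=10.5 sphere (285.16 mm²), the r=6 sphere at (6, 10.5) partially overlaps it — only the 13.62 mm² overlap (of its 80.96 mm²) is removed, clipping the outline — area = 271.55 mm²; the cylinder at (8.5, 0.5) is absent (z outside [2, 7.5]); Merging all regions: only that combined region is present, so the union is just that shape — area = 271.55 mm². Checking containment: at z = 11.2 the cross-section extends beyond the z = 2.8 cross-section by about 84.28 mm².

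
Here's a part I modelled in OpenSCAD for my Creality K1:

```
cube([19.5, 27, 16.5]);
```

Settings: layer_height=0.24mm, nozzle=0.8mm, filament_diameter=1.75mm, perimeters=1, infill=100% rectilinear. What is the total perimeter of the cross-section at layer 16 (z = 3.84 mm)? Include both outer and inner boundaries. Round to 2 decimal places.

93.00 mm

At z = 3.84 mm: the cube is present — its section is the full 19.5×27 rectangle (perimeter 93.00 mm). Overall, the cross-section is a single solid region. Total boundary length (outer) = 93.00 mm.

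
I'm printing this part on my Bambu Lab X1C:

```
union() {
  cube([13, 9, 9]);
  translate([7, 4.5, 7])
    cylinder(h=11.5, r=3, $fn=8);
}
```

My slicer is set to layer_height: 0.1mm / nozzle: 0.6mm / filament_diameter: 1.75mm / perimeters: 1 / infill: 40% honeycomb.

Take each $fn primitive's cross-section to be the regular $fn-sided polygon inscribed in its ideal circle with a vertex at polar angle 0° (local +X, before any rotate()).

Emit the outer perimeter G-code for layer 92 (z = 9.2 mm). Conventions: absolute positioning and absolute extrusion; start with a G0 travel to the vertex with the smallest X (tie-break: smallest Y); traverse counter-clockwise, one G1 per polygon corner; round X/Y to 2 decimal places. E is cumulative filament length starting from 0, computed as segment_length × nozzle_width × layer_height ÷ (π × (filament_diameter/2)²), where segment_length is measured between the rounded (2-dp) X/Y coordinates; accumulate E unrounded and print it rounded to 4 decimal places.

G0 X4.00 Y4.50 Z9.20
G1 X4.88 Y2.38 E0.0573
G1 X7.00 Y1.50 E0.1145
G1 X9.12 Y2.38 E0.1718
G1 X10.00 Y4.50 E0.2290
G1 X9.12 Y6.62 E0.2863
G1 X7.00 Y7.50 E0.3436
G1 X4.88 Y6.62 E0.4008
G1 X4.00 Y4.50 E0.4581

At z = 9.2 mm: the cube is not intersected at this z (z outside [0, 9]); the cylinder at (7, 4.5): section is a regular 8-gon, circumradius r=3; Taking the union: only the r=3 cylinder at (7, 4.5) is present, so the union is just that shape — 1 connected region. The outline is a single polygon with 8 vertices. Extrusion per mm of travel: 0.6 × 0.1 / (π × 0.875²) = 0.024945. Accumulating E over each segment gives final E = 0.4581.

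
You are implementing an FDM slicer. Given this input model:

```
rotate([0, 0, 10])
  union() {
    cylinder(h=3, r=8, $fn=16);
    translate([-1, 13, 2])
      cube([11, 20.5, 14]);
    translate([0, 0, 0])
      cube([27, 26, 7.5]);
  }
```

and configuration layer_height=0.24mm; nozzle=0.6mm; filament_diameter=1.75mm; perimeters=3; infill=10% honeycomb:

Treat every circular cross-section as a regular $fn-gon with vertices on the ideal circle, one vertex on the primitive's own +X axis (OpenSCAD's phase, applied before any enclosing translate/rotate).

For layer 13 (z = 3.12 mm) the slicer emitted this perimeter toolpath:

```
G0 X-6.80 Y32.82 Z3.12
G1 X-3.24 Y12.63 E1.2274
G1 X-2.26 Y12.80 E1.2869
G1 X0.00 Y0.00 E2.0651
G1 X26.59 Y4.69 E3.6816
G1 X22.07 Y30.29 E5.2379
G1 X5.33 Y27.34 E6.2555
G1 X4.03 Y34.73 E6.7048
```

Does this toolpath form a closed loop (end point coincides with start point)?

Start point (G0): (-6.80, 32.82). End point (last G1): the path does not return to the start — open.

no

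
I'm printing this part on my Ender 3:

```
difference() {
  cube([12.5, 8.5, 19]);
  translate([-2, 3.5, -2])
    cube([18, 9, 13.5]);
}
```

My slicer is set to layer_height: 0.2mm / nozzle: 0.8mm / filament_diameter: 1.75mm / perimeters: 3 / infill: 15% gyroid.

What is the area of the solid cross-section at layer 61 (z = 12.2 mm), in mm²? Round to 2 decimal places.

106.25 mm²

At z = 12.2 mm: the cube (footprint 12.5×8.5) is included at this height (area 106.25 mm²); the cube at (-2, 3.5) is not intersected at this z (z outside [-2, 11.5]); Subtracting the remaining from the first: none of the subtracted shapes is present at this height, so the 12.5×8.5 cube is unchanged — area = 106.25 mm². Overall, the cross-section is a single solid region. Net area = 106.25 mm².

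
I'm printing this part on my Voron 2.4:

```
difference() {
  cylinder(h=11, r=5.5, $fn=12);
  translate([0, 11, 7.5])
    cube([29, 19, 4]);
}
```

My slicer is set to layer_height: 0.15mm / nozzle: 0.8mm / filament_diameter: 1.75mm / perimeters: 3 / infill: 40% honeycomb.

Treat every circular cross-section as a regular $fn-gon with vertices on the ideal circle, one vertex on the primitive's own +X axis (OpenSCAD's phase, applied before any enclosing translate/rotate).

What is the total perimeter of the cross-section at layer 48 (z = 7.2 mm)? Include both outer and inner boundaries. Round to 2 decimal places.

34.16 mm

At z = 7.2 mm: the r=5.5 cylinder contributes a regular 12-gon of circumradius 5.5 (perimeter = 2·12·5.500·sin(180°/12) = 34.16 mm); the cube at (0, 11) does not reach this height (z outside [7.5, 11.5]); After the difference (first − rest): none of the subtracted shapes is present at this height, so the r=5.5 cylinder is unchanged — boundary = 34.16 mm. Overall, the cross-section is a single solid region. Total boundary length (outer) = 34.16 mm.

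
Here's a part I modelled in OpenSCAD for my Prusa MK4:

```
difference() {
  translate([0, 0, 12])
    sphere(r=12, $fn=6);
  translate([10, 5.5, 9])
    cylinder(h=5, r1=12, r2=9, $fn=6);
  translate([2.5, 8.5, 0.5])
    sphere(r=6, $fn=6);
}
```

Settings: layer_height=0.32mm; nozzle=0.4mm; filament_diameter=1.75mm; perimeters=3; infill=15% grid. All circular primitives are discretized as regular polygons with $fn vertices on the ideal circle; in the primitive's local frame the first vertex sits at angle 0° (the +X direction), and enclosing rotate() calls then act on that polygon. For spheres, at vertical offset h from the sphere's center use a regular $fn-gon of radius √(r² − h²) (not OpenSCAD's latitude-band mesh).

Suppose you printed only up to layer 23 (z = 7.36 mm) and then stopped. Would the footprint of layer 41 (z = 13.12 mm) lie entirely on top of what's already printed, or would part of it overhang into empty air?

Compare the two slices. At z = 7.36: the r=12 sphere contributes a regular 6-gon of circumradius √(12²−4.64²) = 11.067 (area = (6/2)·11.067²·sin(360°/6) = 318.19 mm²); the cone at (10, 5.5) does not reach this height (z outside [9, 14]); the sphere at (2.5, 8.5) is not intersected at this z (|z−center|=6.860 > r=6); Taking the first minus the rest: none of the subtracted shapes is present at this height, so the r=12 sphere is unchanged — area = 318.19 mm². At z = 13.12: the sphere: section is a regular 6-gon, circumradius = √(r²−h²) = √(12²−1.12²) = 11.948 (area = (6/2)·11.948²·sin(360°/6) = 370.86 mm²); the cone at (10, 5.5) (r1=12→r2=9) has section circumradius 9.528 here — a regular 6-gon (area = (6/2)·9.528²·sin(360°/6) = 235.86 mm²); the sphere at (2.5, 8.5) does not reach this height (|z−center|=12.620 > r=6); Taking the first minus the rest: starting from the r=12 sphere (370.86 mm²), the cone at (10, 5.5) partially overlaps it — only the 90.78 mm² overlap (of its 235.86 mm²) is removed, clipping the outline — area = 280.08 mm². Checking containment: at z = 13.12 the cross-section extends beyond the z = 7.36 cross-section by about 39.41 mm².

part overhangs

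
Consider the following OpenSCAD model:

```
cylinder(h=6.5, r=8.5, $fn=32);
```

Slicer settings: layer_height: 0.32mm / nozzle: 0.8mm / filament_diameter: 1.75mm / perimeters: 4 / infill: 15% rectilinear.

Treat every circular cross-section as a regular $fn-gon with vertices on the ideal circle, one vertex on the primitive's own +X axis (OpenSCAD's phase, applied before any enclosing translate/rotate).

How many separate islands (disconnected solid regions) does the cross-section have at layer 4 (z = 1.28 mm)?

At z = 1.28 mm: the r=8.5 cylinder contributes a regular 32-gon of circumradius 8.5. Overall, the cross-section is a single solid region. Island count = 1.

1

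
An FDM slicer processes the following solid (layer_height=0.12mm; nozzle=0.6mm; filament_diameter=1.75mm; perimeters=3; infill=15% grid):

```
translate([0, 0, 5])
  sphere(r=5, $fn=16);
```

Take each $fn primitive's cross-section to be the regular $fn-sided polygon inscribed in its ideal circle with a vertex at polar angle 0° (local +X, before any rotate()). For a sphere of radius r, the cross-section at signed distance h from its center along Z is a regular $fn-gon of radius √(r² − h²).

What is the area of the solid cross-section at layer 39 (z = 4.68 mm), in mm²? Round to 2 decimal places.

At z = 4.68 mm: the r=5 sphere contributes a regular 16-gon of circumradius √(5²−0.32²) = 4.990 (area = (16/2)·4.990²·sin(360°/16) = 76.22 mm²). Overall, the cross-section is a single solid region. Net area = 76.22 mm².

76.22 mm²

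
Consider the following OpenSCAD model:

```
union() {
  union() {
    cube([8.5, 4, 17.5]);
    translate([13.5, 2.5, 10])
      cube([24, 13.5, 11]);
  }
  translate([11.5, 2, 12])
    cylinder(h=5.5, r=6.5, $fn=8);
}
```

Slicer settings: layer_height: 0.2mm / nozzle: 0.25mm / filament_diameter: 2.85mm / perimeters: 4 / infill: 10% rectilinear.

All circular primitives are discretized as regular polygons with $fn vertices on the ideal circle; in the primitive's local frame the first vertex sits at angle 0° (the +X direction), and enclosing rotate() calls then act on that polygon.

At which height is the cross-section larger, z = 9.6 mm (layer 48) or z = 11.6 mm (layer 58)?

layer 58 (z = 11.6 mm)

Layer 48 (z = 9.6): the cube (footprint 8.5×4) is included at this height (area 34.00 mm²); the cube at (13.5, 2.5) is absent (z outside [10, 21]); Taking the union: only the 8.5×4 cube is present, so the union is just that shape — area = 34.00 mm²; the cylinder at (11.5, 2) is absent (z outside [12, 17.5]); Taking the union: only the result so far is present, so the union is just that shape — area = 34.00 mm². So its area = 34.00 mm². Layer 58 (z = 11.6): the 8.5×4 cube contributes its full rectangle (area 34.00 mm²); the cube at (13.5, 2.5) (footprint 24×13.5) is included at this height (area 324.00 mm²); Merging all regions: the 2 present regions are separate (no shared area or edge), so areas and boundary lengths simply add and each stays a separate island — area = 358.00 mm²; the cylinder at (11.5, 2) is absent (z outside [12, 17.5]); Merging all regions: only the result so far is present, so the union is just that shape — area = 358.00 mm². So its area = 358.00 mm². Layer 58 is larger (358.00 vs 34.00 mm²).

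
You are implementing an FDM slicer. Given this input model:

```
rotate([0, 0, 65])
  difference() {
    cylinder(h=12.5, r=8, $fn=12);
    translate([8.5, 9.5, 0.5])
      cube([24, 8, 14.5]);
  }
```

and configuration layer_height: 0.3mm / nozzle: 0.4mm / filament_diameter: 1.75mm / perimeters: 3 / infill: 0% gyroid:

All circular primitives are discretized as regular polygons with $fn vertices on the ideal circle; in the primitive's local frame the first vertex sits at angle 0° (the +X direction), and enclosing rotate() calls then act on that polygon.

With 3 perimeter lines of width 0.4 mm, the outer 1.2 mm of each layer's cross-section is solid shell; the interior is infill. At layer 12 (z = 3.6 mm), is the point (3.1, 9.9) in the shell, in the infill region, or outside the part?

At z = 3.6 mm: the cylinder: section is a regular 12-gon, circumradius r=8; the cube at (8.5, 9.5) (footprint 24×8) is included at this height; Taking the first minus the rest: starting from the r=8 cylinder, the 24×8 cube at (8.5, 9.5) misses the remaining region (no effect) — 1 connected region; (rotated 65° about Z; rotation is an isometry so areas/perimeters/island counts are preserved). Overall, the cross-section is a single solid region. Undo the 65° rotation: the query point maps to (10.283, 1.374) in the un-rotated model frame. The nearest boundary edge runs (6.93, 4.00)→(8.00, 0.00); distance from the point to it = 2.56 mm. The point is not inside any of the regions above, so it lies outside the cross-section (2.56 mm from the nearest boundary).

outside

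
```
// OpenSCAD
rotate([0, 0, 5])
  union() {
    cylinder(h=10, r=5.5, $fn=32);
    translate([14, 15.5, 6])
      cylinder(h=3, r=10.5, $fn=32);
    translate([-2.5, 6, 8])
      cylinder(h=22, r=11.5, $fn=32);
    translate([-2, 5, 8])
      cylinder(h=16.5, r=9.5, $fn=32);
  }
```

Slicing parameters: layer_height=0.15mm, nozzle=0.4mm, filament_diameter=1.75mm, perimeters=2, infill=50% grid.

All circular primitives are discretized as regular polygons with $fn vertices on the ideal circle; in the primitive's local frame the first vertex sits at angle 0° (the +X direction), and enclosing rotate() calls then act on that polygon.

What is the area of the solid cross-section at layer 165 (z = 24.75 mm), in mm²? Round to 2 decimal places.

412.81 mm²

At z = 24.75 mm: the cylinder does not reach this height (z outside [0, 10]); the cylinder at (14, 15.5) is absent (z outside [6, 9]); the cylinder at (-2.5, 6): section is a regular 32-gon, circumradius r=11.5 (area = (32/2)·11.500²·sin(360°/32) = 412.81 mm²); the cylinder at (-2, 5) is absent (z outside [8, 24.5]); Combining (union): only the r=11.5 cylinder at (-2.5, 6) is present, so the union is just that shape — area = 412.81 mm²; (whole slice rotated 5° about Z — lengths, areas and connectivity unchanged). Overall, the cross-section is a single solid region. Net area = 412.81 mm².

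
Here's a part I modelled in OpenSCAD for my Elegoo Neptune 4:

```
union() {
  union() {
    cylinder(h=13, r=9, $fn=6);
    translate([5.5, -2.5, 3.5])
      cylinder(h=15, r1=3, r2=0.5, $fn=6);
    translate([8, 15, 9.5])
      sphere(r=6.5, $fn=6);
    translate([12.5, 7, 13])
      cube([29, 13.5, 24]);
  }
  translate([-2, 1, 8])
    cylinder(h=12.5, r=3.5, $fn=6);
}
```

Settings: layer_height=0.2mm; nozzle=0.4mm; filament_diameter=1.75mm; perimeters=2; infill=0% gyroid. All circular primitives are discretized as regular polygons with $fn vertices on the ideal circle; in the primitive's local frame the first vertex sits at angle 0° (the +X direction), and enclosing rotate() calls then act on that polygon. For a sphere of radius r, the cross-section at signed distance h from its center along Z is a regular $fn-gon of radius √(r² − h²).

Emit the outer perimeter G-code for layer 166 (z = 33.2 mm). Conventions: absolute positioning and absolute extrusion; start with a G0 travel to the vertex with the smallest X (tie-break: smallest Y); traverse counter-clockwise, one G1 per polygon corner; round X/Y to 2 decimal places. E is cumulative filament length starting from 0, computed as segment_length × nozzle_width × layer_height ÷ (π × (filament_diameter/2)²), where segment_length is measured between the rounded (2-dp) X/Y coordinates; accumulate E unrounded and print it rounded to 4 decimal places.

G0 X12.50 Y7.00 Z33.20
G1 X41.50 Y7.00 E0.9645
G1 X41.50 Y20.50 E1.4136
G1 X12.50 Y20.50 E2.3781
G1 X12.50 Y7.00 E2.8271

At z = 33.2 mm: the cylinder is not intersected at this z (z outside [0, 13]); the cone at (5.5, -2.5) is not intersected at this z (z outside [3.5, 18.5]); the sphere at (8, 15) does not reach this height (|z−center|=23.700 > r=6.5); the 29×13.5 cube at (12.5, 7) contributes its full rectangle; Taking the union: only the 29×13.5 cube at (12.5, 7) is present, so the union is just that shape — 1 connected region; the cylinder at (-2, 1) is absent (z outside [8, 20.5]); Taking the union: only the result so far is present, so the union is just that shape — 1 connected region. The outline is a single polygon with 4 vertices. Extrusion per mm of travel: 0.4 × 0.2 / (π × 0.875²) = 0.033260. Accumulating E over each segment gives final E = 2.8271.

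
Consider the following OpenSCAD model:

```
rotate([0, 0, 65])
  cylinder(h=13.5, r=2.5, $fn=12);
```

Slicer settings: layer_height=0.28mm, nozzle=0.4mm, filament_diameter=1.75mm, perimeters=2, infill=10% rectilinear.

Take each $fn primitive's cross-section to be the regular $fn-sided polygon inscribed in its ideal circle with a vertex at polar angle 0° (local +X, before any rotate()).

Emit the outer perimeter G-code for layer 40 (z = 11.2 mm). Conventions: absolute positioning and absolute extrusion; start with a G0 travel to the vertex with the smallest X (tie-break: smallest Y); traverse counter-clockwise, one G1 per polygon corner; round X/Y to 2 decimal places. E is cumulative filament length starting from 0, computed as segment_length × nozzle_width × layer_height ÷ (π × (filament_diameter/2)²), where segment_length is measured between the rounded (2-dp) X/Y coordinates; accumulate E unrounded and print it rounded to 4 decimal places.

At z = 11.2 mm: the cylinder: section is a regular 12-gon, circumradius r=2.5; (whole slice rotated 65° about Z — lengths, areas and connectivity unchanged). The outline is a single polygon with 12 vertices. Extrusion per mm of travel: 0.4 × 0.28 / (π × 0.875²) = 0.046564. Accumulating E over each segment gives final E = 0.7235.

G0 X-2.49 Y-0.22 Z11.20
G1 X-2.05 Y-1.43 E0.0600
G1 X-1.06 Y-2.27 E0.1204
G1 X0.22 Y-2.49 E0.1809
G1 X1.43 Y-2.05 E0.2408
G1 X2.27 Y-1.06 E0.3013
G1 X2.49 Y0.22 E0.3618
G1 X2.05 Y1.43 E0.4217
G1 X1.06 Y2.27 E0.4822
G1 X-0.22 Y2.49 E0.5427
G1 X-1.43 Y2.05 E0.6026
G1 X-2.27 Y1.06 E0.6631
G1 X-2.49 Y-0.22 E0.7235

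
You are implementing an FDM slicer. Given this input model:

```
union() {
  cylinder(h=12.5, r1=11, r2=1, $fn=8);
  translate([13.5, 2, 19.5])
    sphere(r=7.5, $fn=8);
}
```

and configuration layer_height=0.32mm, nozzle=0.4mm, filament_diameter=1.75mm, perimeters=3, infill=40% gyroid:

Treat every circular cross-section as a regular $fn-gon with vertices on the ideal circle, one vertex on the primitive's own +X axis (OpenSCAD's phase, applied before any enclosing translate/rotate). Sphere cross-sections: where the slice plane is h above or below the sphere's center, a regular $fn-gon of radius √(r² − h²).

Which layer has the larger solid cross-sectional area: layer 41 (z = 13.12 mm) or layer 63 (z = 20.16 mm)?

layer 63 (z = 20.16 mm)

Layer 41 (z = 13.12): the cone is absent (z outside [0, 12.5]); the r=7.5 sphere at (13.5, 2) slices to a regular 8-gon of circumradius 3.943 (√(r²−h²) with h=6.38 from center) (area = (8/2)·3.943²·sin(360°/8) = 43.97 mm²); Merging all regions: only the r=7.5 sphere at (13.5, 2) is present, so the union is just that shape — area = 43.97 mm². So its area = 43.97 mm². Layer 63 (z = 20.16): the cone is absent (z outside [0, 12.5]); the r=7.5 sphere at (13.5, 2) contributes a regular 8-gon of circumradius √(7.5²−0.66²) = 7.471 (area = (8/2)·7.471²·sin(360°/8) = 157.87 mm²); Merging all regions: only the r=7.5 sphere at (13.5, 2) is present, so the union is just that shape — area = 157.87 mm². So its area = 157.87 mm². Layer 63 is larger (157.87 vs 43.97 mm²).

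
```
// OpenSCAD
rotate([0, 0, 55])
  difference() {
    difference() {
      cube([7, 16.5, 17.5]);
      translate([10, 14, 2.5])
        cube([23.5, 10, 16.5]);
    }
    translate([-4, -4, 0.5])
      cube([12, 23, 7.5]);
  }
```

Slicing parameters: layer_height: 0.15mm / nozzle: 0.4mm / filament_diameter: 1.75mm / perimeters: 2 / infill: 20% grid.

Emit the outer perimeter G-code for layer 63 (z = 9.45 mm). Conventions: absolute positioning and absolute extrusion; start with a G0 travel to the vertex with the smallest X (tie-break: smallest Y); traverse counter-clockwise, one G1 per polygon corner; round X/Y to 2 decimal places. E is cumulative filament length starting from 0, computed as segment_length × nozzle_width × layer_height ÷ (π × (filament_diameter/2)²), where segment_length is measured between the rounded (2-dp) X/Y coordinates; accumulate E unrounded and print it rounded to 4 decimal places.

G0 X-13.52 Y9.46 Z9.45
G1 X0.00 Y0.00 E0.4116
G1 X4.02 Y5.73 E0.5862
G1 X-9.50 Y15.20 E0.9980
G1 X-13.52 Y9.46 E1.1728

At z = 9.45 mm: the 7×16.5 cube contributes its full rectangle; the cube at (10, 14) (footprint 23.5×10) is included at this height; Subtracting the remaining from the first: starting from the 7×16.5 cube, the 23.5×10 cube at (10, 14) misses the remaining region (no effect) — 1 connected region; the cube at (-4, -4) is not intersected at this z (z outside [0.5, 8]); Subtracting the remaining from the first: none of the subtracted shapes is present at this height, so the result so far is unchanged — 1 connected region; (whole slice rotated 55° about Z — lengths, areas and connectivity unchanged). The outline is a single polygon with 4 vertices. Extrusion per mm of travel: 0.4 × 0.15 / (π × 0.875²) = 0.024945. Accumulating E over each segment gives final E = 1.1728.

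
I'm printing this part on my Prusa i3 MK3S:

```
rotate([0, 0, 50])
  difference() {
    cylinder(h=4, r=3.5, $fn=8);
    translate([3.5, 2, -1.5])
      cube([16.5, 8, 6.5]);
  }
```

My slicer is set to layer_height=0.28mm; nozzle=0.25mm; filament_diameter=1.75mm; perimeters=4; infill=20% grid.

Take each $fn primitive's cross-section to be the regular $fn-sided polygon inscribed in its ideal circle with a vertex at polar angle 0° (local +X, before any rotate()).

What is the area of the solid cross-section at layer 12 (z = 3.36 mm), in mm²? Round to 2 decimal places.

34.65 mm²

At z = 3.36 mm: the r=3.5 cylinder contributes a regular 8-gon of circumradius 3.5 (area = (8/2)·3.500²·sin(360°/8) = 34.65 mm²); the cube at (3.5, 2) (footprint 16.5×8) is included at this height (area 132.00 mm²); After the difference (first − rest): starting from the r=3.5 cylinder (34.65 mm²), the 16.5×8 cube at (3.5, 2) misses the remaining region (no effect) — area = 34.65 mm²; (whole slice rotated 50° about Z — lengths, areas and connectivity unchanged). Overall, the cross-section is a single solid region. Net area = 34.65 mm².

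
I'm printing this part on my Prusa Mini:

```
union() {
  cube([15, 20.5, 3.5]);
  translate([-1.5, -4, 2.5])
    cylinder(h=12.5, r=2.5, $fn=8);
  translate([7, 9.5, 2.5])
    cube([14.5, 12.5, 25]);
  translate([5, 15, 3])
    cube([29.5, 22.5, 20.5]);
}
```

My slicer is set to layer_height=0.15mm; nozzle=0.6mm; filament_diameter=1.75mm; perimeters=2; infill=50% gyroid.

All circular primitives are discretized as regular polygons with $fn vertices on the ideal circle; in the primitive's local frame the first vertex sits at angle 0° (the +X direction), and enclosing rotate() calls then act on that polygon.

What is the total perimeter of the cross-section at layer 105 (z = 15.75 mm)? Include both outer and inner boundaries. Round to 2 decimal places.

At z = 15.75 mm: the cube is not intersected at this z (z outside [0, 3.5]); the cylinder at (-1.5, -4) is not intersected at this z (z outside [2.5, 15]); the cube at (7, 9.5) is present — its section is the full 14.5×12.5 rectangle (perimeter 54.00 mm); the cube at (5, 15) is present — its section is the full 29.5×22.5 rectangle (perimeter 104.00 mm); Combining (union): the regions partially overlap (shared area 101.50 mm²), so the edge portions inside another operand are dropped and the merged outline is re-measured after clipping — boundary = 115.00 mm. Overall, the cross-section is a single solid region. Total boundary length (outer) = 115.00 mm.

115.00 mm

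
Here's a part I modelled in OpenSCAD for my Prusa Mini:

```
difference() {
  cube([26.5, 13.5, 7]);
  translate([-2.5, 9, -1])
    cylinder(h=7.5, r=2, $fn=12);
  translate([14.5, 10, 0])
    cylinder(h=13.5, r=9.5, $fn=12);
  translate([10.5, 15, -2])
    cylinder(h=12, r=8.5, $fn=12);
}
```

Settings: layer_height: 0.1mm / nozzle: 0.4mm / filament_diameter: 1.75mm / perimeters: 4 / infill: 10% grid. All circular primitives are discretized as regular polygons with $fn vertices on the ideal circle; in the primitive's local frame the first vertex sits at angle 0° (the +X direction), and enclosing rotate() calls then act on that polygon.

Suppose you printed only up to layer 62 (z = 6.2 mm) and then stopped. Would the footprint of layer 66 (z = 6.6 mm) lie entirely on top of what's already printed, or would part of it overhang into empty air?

entirely on top

Compare the two slices. At z = 6.2: the cube (footprint 26.5×13.5) is included at this height (area 357.75 mm²); the cylinder at (-2.5, 9): section is a regular 12-gon, circumradius r=2 (area = (12/2)·2.000²·sin(360°/12) = 12.00 mm²); the r=9.5 cylinder at (14.5, 10) gives a regular 12-gon of circumradius 9.5 (constant along its height) (area = (12/2)·9.500²·sin(360°/12) = 270.75 mm²); the r=8.5 cylinder at (10.5, 15) gives a regular 12-gon of circumradius 8.5 (constant along its height) (area = (12/2)·8.500²·sin(360°/12) = 216.75 mm²); After the difference (first − rest): starting from the 26.5×13.5 cube (357.75 mm²), the r=2 cylinder at (-2.5, 9) misses the remaining region (no effect); the r=9.5 cylinder at (14.5, 10) partially overlaps it — only the 198.59 mm² overlap (of its 270.75 mm²) is removed, clipping the outline; the r=8.5 cylinder at (10.5, 15) partially overlaps it — only the 9.73 mm² overlap (of its 216.75 mm²) is removed, clipping the outline — area = 149.43 mm². At z = 6.6: the cube is present — its section is the full 26.5×13.5 rectangle (area 357.75 mm²); the cylinder at (-2.5, 9) is absent (z outside [-1, 6.5]); the cylinder at (14.5, 10): section is a regular 12-gon, circumradius r=9.5 (area = (12/2)·9.500²·sin(360°/12) = 270.75 mm²); the cylinder at (10.5, 15): section is a regular 12-gon, circumradius r=8.5 (area = (12/2)·8.500²·sin(360°/12) = 216.75 mm²); Subtracting the remaining from the first: starting from the 26.5×13.5 cube (357.75 mm²), the r=9.5 cylinder at (14.5, 10) partially overlaps it — only the 198.59 mm² overlap (of its 270.75 mm²) is removed, clipping the outline; the r=8.5 cylinder at (10.5, 15) partially overlaps it — only the 9.73 mm² overlap (of its 216.75 mm²) is removed, clipping the outline — area = 149.43 mm². Checking containment: the cross-section at z = 6.6 is a subset of the cross-section at z = 6.2.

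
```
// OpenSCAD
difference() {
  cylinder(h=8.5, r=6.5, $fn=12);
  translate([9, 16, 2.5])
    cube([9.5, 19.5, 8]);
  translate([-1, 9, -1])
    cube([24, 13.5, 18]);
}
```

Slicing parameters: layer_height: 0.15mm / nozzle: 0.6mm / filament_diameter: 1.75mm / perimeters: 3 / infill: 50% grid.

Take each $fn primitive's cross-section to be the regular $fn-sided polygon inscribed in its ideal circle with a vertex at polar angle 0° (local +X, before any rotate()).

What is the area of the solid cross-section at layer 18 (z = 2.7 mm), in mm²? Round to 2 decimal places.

126.75 mm²

At z = 2.7 mm: the r=6.5 cylinder gives a regular 12-gon of circumradius 6.5 (constant along its height) (area = (12/2)·6.500²·sin(360°/12) = 126.75 mm²); the cube at (9, 16) (footprint 9.5×19.5) is included at this height (area 185.25 mm²); the 24×13.5 cube at (-1, 9) contributes its full rectangle (area 324.00 mm²); After the difference (first − rest): starting from the r=6.5 cylinder (126.75 mm²), the 9.5×19.5 cube at (9, 16) misses the remaining region (no effect); the 24×13.5 cube at (-1, 9) misses the remaining region (no effect) — area = 126.75 mm². Overall, the cross-section is a single solid region. Net area = 126.75 mm².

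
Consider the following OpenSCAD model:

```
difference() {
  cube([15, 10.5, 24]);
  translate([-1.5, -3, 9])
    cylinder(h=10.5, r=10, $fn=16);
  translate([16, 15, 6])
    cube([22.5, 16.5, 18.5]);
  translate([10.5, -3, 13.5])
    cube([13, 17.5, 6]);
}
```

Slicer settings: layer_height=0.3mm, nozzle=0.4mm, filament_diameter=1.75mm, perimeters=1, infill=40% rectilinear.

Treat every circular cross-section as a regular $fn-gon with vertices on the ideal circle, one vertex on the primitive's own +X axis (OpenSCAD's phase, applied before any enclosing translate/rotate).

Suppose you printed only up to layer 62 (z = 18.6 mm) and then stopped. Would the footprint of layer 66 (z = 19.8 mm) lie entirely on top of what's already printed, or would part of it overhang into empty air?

Compare the two slices. At z = 18.6: the 15×10.5 cube contributes its full rectangle (area 157.50 mm²); the cylinder at (-1.5, -3): section is a regular 16-gon, circumradius r=10 (area = (16/2)·10.000²·sin(360°/16) = 306.15 mm²); the 22.5×16.5 cube at (16, 15) contributes its full rectangle (area 371.25 mm²); the 13×17.5 cube at (10.5, -3) contributes its full rectangle (area 227.50 mm²); Subtracting the remaining from the first: starting from the 15×10.5 cube (157.50 mm²), the r=10 cylinder at (-1.5, -3) partially overlaps it — only the 37.16 mm² overlap (of its 306.15 mm²) is removed, clipping the outline; the 22.5×16.5 cube at (16, 15) misses the remaining region (no effect); the 13×17.5 cube at (10.5, -3) partially overlaps it — only the 47.25 mm² overlap (of its 227.50 mm²) is removed, clipping the outline — area = 73.09 mm². At z = 19.8: the cube is present — its section is the full 15×10.5 rectangle (area 157.50 mm²); the cylinder at (-1.5, -3) does not reach this height (z outside [9, 19.5]); the cube at (16, 15) is present — its section is the full 22.5×16.5 rectangle (area 371.25 mm²); the cube at (10.5, -3) is absent (z outside [13.5, 19.5]); Taking the first minus the rest: starting from the 15×10.5 cube (157.50 mm²), the 22.5×16.5 cube at (16, 15) misses the remaining region (no effect) — area = 157.50 mm². Checking containment: at z = 19.8 the cross-section extends beyond the z = 18.6 cross-section by about 84.41 mm².

part overhangs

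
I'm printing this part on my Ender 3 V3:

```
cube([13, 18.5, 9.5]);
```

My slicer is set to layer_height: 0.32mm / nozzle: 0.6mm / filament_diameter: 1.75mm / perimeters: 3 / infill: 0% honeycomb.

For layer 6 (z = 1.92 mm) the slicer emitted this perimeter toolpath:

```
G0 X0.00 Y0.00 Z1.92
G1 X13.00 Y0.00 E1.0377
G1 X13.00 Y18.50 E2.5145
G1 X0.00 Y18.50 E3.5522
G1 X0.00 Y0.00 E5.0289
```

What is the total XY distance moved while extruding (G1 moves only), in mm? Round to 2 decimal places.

Sum the Euclidean lengths of each G1 segment: total = 63.00 mm.

63.00 mm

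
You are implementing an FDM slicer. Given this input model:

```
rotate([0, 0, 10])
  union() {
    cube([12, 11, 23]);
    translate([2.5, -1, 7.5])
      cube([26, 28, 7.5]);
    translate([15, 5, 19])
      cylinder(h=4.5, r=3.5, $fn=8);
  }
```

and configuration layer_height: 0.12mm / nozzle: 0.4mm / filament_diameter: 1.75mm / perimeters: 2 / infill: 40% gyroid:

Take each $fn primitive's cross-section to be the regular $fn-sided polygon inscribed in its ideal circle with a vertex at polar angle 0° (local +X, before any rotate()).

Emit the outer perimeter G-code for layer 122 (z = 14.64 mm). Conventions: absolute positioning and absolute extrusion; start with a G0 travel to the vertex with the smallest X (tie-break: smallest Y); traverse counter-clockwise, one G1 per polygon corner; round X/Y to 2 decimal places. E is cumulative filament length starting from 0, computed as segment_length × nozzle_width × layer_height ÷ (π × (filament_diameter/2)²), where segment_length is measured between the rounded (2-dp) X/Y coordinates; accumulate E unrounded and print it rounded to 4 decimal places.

G0 X-2.23 Y27.02 Z14.64
G1 X0.55 Y11.27 E0.3192
G1 X-1.91 Y10.83 E0.3690
G1 X0.00 Y0.00 E0.5885
G1 X2.46 Y0.43 E0.6383
G1 X2.64 Y-0.55 E0.6582
G1 X28.24 Y3.96 E1.1770
G1 X23.38 Y31.54 E1.7358
G1 X-2.23 Y27.02 E2.2548

At z = 14.64 mm: the cube is present — its section is the full 12×11 rectangle; the cube at (2.5, -1) (footprint 26×28) is included at this height; the cylinder at (15, 5) is absent (z outside [19, 23.5]); Merging all regions: the regions partially overlap (shared area 104.50 mm²), so overlapping operands fuse into one piece — 1 connected region; (whole slice rotated 10° about Z — lengths, areas and connectivity unchanged). The outline is a single polygon with 8 vertices. Extrusion per mm of travel: 0.4 × 0.12 / (π × 0.875²) = 0.019956. Accumulating E over each segment gives final E = 2.2548.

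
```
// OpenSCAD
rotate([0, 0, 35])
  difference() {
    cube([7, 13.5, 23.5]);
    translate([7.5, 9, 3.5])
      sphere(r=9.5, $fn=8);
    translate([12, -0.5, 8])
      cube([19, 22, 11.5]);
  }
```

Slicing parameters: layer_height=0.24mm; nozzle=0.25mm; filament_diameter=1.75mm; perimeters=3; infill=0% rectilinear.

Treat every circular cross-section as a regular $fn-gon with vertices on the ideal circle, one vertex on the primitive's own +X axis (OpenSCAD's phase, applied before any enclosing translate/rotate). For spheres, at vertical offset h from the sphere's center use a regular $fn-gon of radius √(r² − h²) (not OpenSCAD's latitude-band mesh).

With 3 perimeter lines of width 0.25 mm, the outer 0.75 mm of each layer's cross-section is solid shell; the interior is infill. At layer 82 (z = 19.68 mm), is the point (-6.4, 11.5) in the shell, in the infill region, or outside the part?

shell

At z = 19.68 mm: the cube is present — its section is the full 7×13.5 rectangle; the sphere at (7.5, 9) is absent (|z−center|=16.180 > r=9.5); the cube at (12, -0.5) is not intersected at this z (z outside [8, 19.5]); Taking the first minus the rest: none of the subtracted shapes is present at this height, so the 7×13.5 cube is unchanged — 1 connected region; (whole slice rotated 35° about Z — lengths, areas and connectivity unchanged). Overall, the cross-section is a single solid region. Undo the 35° rotation: the query point maps to (1.354, 13.091) in the un-rotated model frame. The nearest boundary edge runs (7.00, 13.50)→(0.00, 13.50); distance from the point to it = 0.41 mm. The point is inside the cross-section, 0.41 mm from the nearest boundary — within the 0.75 mm shell band (3 × 0.25).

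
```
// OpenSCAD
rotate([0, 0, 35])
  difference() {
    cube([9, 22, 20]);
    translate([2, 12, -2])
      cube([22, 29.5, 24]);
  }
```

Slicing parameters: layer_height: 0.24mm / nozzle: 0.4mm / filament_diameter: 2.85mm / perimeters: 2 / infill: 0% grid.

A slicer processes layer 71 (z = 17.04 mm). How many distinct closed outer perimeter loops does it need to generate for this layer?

At z = 17.04 mm: the cube is present — its section is the full 9×22 rectangle; the 22×29.5 cube at (2, 12) contributes its full rectangle; Taking the first minus the rest: starting from the 9×22 cube, the 22×29.5 cube at (2, 12) partially overlaps it — only the 70.00 mm² overlap (of its 649.00 mm²) is removed, clipping the outline — 1 connected region; (rotated 35° about Z; rotation is an isometry so areas/perimeters/island counts are preserved). The result has 1 disconnected region.

1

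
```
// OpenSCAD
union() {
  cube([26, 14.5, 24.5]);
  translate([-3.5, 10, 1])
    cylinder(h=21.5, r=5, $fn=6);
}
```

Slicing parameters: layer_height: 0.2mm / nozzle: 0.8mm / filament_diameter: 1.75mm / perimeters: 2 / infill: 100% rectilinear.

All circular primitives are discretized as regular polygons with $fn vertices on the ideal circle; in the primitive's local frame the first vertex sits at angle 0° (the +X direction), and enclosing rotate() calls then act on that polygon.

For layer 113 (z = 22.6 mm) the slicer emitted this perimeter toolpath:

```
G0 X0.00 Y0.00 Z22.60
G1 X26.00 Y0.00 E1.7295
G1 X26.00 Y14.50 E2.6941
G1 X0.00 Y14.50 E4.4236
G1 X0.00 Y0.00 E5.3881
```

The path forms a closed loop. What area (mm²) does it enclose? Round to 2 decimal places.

377.00 mm²

Apply the shoelace formula to the sequence of (X, Y) vertices; enclosed area = 377.00 mm².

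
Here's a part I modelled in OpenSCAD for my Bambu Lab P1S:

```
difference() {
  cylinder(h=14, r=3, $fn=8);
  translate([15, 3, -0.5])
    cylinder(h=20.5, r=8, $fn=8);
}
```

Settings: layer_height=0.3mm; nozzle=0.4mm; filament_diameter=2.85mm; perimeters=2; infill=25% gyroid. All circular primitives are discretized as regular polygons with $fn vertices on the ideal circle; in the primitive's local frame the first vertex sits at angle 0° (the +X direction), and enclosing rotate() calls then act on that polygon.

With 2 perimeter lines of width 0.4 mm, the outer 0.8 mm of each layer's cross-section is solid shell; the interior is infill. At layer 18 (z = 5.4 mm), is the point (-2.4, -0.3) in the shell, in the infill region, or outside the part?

At z = 5.4 mm: the cylinder: section is a regular 8-gon, circumradius r=3; the r=8 cylinder at (15, 3) gives a regular 8-gon of circumradius 8 (constant along its height); After the difference (first − rest): starting from the r=3 cylinder, the r=8 cylinder at (15, 3) misses the remaining region (no effect) — 1 connected region. Overall, the cross-section is a single solid region. The nearest boundary edge runs (-2.12, -2.12)→(-3.00, 0.00); distance from the point to it = 0.44 mm. The point is inside the cross-section, 0.44 mm from the nearest boundary — within the 0.8 mm shell band (2 × 0.4).

shell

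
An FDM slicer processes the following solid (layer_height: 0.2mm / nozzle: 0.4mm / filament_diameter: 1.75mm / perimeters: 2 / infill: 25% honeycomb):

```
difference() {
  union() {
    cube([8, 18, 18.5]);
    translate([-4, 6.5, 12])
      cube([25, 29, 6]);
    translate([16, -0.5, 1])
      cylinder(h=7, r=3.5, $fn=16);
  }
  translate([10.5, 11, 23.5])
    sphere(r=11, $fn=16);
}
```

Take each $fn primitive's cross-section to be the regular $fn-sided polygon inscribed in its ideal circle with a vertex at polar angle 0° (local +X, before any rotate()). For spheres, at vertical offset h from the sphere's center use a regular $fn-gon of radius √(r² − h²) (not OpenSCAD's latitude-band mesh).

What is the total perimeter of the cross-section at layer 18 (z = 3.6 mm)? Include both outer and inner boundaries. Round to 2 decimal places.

73.85 mm

At z = 3.6 mm: the cube (footprint 8×18) is included at this height (perimeter 52.00 mm); the cube at (-4, 6.5) is not intersected at this z (z outside [12, 18]); the r=3.5 cylinder at (16, -0.5) gives a regular 16-gon of circumradius 3.5 (constant along its height) (perimeter = 2·16·3.500·sin(180°/16) = 21.85 mm); Combining (union): the 2 present regions are separate (no shared area or edge), so areas and boundary lengths simply add and each stays a separate island — boundary = 73.85 mm; the sphere at (10.5, 11) is absent (|z−center|=19.900 > r=11); Subtracting the remaining from the first: none of the subtracted shapes is present at this height, so that combined region is unchanged — boundary = 73.85 mm. Overall, the cross-section has 2 separate islands. Total boundary length (outer) = 73.85 mm.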